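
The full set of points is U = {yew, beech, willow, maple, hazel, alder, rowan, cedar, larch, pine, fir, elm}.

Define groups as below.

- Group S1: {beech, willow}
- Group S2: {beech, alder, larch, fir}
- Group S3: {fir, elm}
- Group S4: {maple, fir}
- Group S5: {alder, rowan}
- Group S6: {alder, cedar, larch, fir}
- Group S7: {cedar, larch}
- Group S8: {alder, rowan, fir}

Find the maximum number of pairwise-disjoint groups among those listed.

4

S1, S3, S5, S7 are pairwise disjoint (S1={beech,willow}; S3={fir,elm}; S5={alder,rowan}; S7={cedar,larch}).
Every remaining group overlaps one of these, and no 5 of the listed groups are pairwise disjoint, so 4 is the maximum.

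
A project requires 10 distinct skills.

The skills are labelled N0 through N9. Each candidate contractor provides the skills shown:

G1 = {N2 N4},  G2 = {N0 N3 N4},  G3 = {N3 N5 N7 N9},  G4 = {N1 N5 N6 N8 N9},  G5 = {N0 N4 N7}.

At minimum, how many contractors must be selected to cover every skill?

Take {G1, G2, G3, G4}. Their union is {N0, N1, N2, N3, N4, N5, N6, N7, N8, N9}, which is all 10 skills.
No 3 of the 5 contractors cover everything (all 10 combinations miss at least one skill), so 4 is optimal.

4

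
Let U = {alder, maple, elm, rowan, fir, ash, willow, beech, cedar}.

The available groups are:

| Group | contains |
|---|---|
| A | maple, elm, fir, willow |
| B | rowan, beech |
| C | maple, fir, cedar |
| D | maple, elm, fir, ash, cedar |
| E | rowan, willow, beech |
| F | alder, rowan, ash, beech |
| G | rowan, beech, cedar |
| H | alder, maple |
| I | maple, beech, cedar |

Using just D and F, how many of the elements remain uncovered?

1

Union of D, F = {alder, maple, elm, rowan, fir, ash, beech, cedar}.
Not covered: willow — 1 element.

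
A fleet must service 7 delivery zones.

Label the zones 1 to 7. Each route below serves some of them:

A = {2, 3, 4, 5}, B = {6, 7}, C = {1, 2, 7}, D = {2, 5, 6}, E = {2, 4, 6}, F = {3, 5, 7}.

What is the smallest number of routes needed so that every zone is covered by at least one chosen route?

3

A and C and D together: A ∪ C ∪ D = {1, 2, 3, 4, 5, 6, 7} — every zone is covered.
Only C contains 1, so C is forced; the remaining 4 zones need at least 2 more routes (each remaining route adds at most 3) — so at least 3 routes are needed, and 3 is optimal.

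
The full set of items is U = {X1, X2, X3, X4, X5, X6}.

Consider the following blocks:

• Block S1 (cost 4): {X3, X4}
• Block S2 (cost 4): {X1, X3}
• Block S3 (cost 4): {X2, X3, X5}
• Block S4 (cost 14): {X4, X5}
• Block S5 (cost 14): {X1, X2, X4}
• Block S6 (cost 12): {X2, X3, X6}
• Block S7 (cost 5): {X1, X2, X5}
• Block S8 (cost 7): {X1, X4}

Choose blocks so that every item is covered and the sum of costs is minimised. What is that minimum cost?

21

S1, S6, S7 together cover every item (S1 ∪ S6 ∪ S7 = {X1, X2, X3, X4, X5, X6}); total cost 4 + 12 + 5 = 21.
The greedy pick S3, S8, S6 costs 23; no covering selection beats 21.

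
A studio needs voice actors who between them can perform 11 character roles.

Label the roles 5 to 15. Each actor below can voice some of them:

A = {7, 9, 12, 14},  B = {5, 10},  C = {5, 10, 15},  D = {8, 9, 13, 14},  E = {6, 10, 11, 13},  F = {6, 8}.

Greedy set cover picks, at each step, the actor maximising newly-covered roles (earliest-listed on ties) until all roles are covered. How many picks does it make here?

Greedy: pick A (covers 4 new) → pick E (covers 4 new) → pick C (covers 2 new) → pick D (covers 1 new). Total picks: 4.

4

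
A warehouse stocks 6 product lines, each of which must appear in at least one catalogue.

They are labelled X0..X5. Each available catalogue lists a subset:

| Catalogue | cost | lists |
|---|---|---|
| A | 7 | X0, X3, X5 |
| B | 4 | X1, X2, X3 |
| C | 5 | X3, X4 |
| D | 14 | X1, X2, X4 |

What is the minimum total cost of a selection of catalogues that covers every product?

A, B, C together cover every product (A ∪ B ∪ C = {X0, X1, X2, X3, X4, X5}); total cost 7 + 4 + 5 = 16.
No covering selection has total cost below 16.

16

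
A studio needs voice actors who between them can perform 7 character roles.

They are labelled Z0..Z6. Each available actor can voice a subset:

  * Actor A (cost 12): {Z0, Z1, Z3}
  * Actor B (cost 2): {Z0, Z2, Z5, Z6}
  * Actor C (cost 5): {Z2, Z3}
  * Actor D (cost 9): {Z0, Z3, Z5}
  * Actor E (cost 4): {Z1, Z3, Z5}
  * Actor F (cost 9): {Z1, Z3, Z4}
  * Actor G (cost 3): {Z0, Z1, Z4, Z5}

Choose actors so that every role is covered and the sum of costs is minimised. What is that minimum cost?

9

B, E, G together cover every role (B ∪ E ∪ G = {Z0, Z1, Z2, Z3, Z4, Z5, Z6}); total cost 2 + 4 + 3 = 9.
No covering selection has total cost below 9.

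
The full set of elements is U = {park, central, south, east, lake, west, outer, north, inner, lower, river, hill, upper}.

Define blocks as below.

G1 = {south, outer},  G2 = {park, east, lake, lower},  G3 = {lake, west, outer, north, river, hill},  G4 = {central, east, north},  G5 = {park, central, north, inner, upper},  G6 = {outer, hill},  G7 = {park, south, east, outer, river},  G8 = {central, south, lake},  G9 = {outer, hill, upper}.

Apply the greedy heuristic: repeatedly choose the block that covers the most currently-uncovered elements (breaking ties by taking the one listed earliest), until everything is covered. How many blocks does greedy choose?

Greedy: pick G3 (covers 6 new) → pick G5 (covers 4 new) → pick G2 (covers 2 new) → pick G1 (covers 1 new). Total picks: 4.

4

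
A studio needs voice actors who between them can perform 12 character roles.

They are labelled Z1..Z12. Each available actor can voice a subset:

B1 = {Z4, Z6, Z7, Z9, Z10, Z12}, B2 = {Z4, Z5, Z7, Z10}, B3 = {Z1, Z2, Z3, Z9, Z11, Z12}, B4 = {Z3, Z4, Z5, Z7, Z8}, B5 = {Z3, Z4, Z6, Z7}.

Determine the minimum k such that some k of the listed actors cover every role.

3

Take {B1, B3, B4}. Their union is {Z1, Z2, Z3, Z4, Z5, Z6, Z7, Z8, Z9, Z10, Z11, Z12}, which is all 12 roles.
Only B3 contains Z1, so B3 is forced; the remaining 6 roles need at least 2 more actors (each remaining actor adds at most 4) — so at least 3 actors are needed, and 3 is optimal.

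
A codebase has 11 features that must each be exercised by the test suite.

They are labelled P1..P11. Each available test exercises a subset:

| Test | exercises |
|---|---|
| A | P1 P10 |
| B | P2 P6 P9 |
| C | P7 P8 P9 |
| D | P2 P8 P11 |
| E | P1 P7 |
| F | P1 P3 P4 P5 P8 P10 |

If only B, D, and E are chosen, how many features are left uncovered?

4

Union of B, D, E = {P1, P2, P6, P7, P8, P9, P11}.
Not covered: P3, P4, P5, P10 — 4 features.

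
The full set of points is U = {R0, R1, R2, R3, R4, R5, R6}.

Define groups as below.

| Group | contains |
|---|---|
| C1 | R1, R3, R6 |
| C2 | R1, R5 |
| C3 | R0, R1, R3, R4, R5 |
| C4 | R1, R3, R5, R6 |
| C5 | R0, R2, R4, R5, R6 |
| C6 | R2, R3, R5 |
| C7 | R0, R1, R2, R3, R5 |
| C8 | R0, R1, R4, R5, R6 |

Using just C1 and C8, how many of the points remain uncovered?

Union of C1, C8 = {R0, R1, R3, R4, R5, R6}.
Not covered: R2 — 1 point.

1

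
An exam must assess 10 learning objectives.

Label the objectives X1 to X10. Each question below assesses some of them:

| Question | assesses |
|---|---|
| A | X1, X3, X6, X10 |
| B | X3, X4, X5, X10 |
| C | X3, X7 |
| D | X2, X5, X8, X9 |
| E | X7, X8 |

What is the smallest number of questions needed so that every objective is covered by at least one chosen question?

Take {A, B, D, E}. Their union is {X1, X2, X3, X4, X5, X6, X7, X8, X9, X10}, which is all 10 objectives.
No 3 of the 5 questions cover everything (all 10 combinations miss at least one objective), so 4 is optimal.

4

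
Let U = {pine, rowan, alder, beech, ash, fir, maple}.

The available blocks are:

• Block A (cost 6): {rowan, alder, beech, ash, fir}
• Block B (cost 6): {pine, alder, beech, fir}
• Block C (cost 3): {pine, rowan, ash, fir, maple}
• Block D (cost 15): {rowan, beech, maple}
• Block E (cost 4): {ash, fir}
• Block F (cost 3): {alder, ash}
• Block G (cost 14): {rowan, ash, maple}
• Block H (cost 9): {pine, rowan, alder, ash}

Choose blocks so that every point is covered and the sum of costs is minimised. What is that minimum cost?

B, C together cover every point (B ∪ C = {pine, rowan, alder, beech, ash, fir, maple}); total cost 6 + 3 = 9.
No covering selection has total cost below 9.

9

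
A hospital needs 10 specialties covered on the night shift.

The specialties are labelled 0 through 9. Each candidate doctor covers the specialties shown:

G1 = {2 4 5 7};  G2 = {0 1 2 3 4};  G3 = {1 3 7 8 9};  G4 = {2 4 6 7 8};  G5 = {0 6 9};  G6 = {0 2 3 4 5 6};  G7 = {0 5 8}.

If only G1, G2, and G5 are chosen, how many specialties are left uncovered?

Union of G1, G2, G5 = {0, 1, 2, 3, 4, 5, 6, 7, 9}.
Not covered: 8 — 1 specialty.

1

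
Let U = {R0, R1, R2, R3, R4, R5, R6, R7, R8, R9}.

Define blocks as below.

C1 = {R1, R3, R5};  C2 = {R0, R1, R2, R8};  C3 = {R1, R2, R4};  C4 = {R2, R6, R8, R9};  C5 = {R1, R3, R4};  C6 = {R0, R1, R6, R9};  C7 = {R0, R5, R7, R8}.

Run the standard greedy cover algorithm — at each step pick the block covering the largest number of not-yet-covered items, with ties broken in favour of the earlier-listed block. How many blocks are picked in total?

5

Greedy: pick C2 (covers 4 new) → pick C1 (covers 2 new) → pick C4 (covers 2 new) → pick C3 (covers 1 new) → pick C7 (covers 1 new). Total picks: 5.
(The true minimum cover uses only 3 blocks, so greedy is not optimal here.)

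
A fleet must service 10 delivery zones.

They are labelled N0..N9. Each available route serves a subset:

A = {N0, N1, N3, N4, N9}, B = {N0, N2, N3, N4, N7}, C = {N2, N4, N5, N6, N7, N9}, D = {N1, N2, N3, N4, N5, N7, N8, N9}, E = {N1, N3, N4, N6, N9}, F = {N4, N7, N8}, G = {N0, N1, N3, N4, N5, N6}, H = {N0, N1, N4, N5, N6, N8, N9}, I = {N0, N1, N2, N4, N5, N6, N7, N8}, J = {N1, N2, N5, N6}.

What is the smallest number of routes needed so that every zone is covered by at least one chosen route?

2

B and H together: B ∪ H = {N0, N1, N2, N3, N4, N5, N6, N7, N8, N9} — every zone is covered.
No single route has all 10 zones (the largest, D, has 8), so 2 is optimal.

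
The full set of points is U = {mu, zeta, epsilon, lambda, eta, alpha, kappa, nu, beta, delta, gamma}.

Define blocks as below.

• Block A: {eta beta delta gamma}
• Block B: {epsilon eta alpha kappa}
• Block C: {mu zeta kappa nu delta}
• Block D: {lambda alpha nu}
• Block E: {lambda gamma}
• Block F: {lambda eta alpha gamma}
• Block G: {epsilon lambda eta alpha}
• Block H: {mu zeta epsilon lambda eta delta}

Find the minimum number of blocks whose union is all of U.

3

A, C, and G cover everything between them: the union {mu, zeta, epsilon, lambda, eta, alpha, kappa, nu, beta, delta, gamma} is all of U.
Only A contains beta, so A is forced; the remaining 7 points need at least 2 more blocks (each remaining block adds at most 4) — so at least 3 blocks are needed, and 3 is optimal.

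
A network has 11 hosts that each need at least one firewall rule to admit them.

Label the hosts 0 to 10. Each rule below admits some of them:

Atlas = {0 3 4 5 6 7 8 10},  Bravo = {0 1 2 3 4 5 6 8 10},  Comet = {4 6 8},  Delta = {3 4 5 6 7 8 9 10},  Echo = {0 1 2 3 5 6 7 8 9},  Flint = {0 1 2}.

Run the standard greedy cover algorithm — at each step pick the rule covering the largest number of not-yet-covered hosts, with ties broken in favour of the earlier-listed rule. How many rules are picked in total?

Greedy: pick Bravo (covers 9 new) → pick Delta (covers 2 new). Total picks: 2.

2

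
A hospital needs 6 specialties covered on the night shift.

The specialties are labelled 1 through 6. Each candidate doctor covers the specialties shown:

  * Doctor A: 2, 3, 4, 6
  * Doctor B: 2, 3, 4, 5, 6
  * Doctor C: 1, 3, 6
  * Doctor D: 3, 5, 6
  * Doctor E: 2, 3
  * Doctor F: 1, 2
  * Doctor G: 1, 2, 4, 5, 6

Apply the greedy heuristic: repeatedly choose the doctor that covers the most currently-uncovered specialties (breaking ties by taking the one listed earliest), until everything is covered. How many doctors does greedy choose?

Greedy: pick B (covers 5 new) → pick C (covers 1 new). Total picks: 2.

2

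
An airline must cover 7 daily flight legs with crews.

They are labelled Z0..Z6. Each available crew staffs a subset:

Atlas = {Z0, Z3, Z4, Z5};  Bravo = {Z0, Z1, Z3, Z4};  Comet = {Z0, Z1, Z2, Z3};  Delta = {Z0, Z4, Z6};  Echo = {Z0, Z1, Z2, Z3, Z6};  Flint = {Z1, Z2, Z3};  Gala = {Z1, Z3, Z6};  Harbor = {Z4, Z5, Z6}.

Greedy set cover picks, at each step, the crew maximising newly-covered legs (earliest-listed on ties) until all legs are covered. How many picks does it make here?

2

Greedy: pick Echo (covers 5 new) → pick Atlas (covers 2 new). Total picks: 2.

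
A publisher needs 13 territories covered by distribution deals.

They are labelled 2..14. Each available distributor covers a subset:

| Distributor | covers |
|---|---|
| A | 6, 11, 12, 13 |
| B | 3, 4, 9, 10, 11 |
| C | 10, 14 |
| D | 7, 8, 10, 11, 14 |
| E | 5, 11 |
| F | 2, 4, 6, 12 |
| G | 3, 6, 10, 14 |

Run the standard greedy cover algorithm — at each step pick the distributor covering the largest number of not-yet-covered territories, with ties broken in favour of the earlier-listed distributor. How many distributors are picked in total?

Greedy: pick B (covers 5 new) → pick A (covers 3 new) → pick D (covers 3 new) → pick E (covers 1 new) → pick F (covers 1 new). Total picks: 5.

5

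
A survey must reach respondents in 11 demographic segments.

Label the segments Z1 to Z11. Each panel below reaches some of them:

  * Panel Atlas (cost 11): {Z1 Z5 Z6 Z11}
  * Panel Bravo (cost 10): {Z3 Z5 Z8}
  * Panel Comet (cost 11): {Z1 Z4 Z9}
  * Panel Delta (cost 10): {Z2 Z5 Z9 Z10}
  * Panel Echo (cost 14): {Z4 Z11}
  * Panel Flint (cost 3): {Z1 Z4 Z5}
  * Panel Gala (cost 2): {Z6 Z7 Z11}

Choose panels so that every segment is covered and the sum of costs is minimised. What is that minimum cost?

25

Bravo, Delta, Flint, Gala together cover every segment (Bravo ∪ Delta ∪ Flint ∪ Gala = {Z1, Z2, Z3, Z4, Z5, Z6, Z7, Z8, Z9, Z10, Z11}); total cost 10 + 10 + 3 + 2 = 25.
No covering selection has total cost below 25.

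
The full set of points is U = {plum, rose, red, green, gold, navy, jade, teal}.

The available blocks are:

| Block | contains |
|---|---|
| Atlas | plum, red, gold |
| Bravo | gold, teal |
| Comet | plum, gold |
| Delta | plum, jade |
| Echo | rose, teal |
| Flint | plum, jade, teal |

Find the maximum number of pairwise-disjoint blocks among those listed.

Delta, Echo are pairwise disjoint (Delta={plum,jade}; Echo={rose,teal}).
Every remaining block overlaps one of these, and no 3 of the listed blocks are pairwise disjoint, so 2 is the maximum.

2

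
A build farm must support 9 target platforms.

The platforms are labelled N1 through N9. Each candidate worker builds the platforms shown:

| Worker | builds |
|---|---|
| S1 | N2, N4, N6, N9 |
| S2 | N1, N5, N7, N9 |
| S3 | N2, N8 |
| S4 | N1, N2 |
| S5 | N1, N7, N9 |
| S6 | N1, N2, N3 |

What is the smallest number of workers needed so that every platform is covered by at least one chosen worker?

4

Take {S1, S2, S3, S6}. Their union is {N1, N2, N3, N4, N5, N6, N7, N8, N9}, which is all 9 platforms.
No 3 of the 6 workers cover everything (all 20 combinations miss at least one platform), so 4 is optimal.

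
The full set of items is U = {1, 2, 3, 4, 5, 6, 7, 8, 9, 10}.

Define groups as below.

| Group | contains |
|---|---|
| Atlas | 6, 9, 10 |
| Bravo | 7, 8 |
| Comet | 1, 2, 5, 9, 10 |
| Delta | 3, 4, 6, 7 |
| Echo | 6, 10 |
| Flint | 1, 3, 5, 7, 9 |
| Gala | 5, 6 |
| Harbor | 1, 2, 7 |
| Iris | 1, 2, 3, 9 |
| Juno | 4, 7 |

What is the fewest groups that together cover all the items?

3

Bravo, Comet, and Delta cover everything between them: the union {1, 2, 3, 4, 5, 6, 7, 8, 9, 10} is all of U.
Only Bravo contains 8, so Bravo is forced; the remaining 8 items need at least 2 more groups (each remaining group adds at most 5) — so at least 3 groups are needed, and 3 is optimal.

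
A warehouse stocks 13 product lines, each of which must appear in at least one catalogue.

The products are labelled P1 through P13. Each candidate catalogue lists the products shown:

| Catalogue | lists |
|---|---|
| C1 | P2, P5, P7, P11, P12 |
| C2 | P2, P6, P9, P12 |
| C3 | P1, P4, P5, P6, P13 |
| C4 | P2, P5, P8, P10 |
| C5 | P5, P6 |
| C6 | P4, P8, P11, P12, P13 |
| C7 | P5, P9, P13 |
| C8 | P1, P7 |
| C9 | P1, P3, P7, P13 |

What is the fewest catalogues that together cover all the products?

4

Take {C2, C4, C6, C9}. Their union is {P1, P2, P3, P4, P5, P6, P7, P8, P9, P10, P11, P12, P13}, which is all 13 products.
Only C9 contains P3, so C9 is forced; the remaining 9 products need at least 3 more catalogues (each remaining catalogue adds at most 4) — so at least 4 catalogues are needed, and 4 is optimal.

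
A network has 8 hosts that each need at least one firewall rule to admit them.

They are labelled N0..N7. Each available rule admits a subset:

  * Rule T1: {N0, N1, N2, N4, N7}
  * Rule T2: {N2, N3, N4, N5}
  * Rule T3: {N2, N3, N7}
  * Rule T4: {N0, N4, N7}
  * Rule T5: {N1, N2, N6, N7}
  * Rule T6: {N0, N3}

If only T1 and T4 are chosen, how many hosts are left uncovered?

Union of T1, T4 = {N0, N1, N2, N4, N7}.
Not covered: N3, N5, N6 — 3 hosts.

3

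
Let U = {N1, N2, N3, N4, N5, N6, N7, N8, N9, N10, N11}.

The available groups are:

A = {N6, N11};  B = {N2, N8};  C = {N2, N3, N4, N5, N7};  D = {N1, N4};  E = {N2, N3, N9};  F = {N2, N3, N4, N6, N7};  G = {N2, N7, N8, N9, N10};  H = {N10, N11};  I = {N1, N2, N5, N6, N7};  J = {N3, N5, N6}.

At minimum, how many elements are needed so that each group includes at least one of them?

The 4 elements {N1, N2, N5, N11} hit every group.
The groups B, D, H, J are pairwise disjoint, so any hitting set needs a separate element for each — at least 4. Hence 4 is optimal.

4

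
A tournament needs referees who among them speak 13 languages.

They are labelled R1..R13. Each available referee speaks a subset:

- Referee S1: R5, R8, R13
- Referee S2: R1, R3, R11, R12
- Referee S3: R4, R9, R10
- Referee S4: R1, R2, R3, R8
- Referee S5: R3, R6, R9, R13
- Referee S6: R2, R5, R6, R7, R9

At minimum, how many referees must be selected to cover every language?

4

S1 and S2 and S3 and S6 together: S1 ∪ S2 ∪ S3 ∪ S6 = {R1, R2, R3, R4, R5, R6, R7, R8, R9, R10, R11, R12, R13} — every language is covered.
Only S3 contains R4, so S3 is forced; the remaining 10 languages need at least 3 more referees (each remaining referee adds at most 4) — so at least 4 referees are needed, and 4 is optimal.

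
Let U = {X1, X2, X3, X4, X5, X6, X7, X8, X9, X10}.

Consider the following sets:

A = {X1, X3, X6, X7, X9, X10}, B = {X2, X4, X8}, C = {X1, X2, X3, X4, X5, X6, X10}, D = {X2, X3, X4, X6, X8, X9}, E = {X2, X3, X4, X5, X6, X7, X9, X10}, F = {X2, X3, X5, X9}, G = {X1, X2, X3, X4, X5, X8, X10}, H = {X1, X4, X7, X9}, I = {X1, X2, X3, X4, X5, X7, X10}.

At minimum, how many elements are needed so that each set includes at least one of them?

2

Take T = {X2, X9}. Each listed set contains at least one of these, so T is a hitting set of size 2.
The sets A, B are pairwise disjoint, so any hitting set needs a separate element for each — at least 2. Hence 2 is optimal.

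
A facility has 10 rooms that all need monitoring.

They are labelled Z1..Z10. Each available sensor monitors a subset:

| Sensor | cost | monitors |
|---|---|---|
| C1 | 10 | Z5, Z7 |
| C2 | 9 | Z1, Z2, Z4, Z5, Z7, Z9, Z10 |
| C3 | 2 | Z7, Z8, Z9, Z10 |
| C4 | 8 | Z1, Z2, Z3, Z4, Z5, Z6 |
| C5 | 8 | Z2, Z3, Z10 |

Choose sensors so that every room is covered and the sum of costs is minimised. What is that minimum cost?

10

C3, C4 together cover every room (C3 ∪ C4 = {Z1, Z2, Z3, Z4, Z5, Z6, Z7, Z8, Z9, Z10}); total cost 2 + 8 = 10.
No covering selection has total cost below 10.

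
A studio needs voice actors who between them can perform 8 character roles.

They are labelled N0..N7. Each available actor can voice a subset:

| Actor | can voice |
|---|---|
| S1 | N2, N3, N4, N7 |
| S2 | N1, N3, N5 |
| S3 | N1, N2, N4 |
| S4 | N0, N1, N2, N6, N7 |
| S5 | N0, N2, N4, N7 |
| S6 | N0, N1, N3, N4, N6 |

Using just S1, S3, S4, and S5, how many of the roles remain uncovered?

1

Union of S1, S3, S4, S5 = {N0, N1, N2, N3, N4, N6, N7}.
Not covered: N5 — 1 role.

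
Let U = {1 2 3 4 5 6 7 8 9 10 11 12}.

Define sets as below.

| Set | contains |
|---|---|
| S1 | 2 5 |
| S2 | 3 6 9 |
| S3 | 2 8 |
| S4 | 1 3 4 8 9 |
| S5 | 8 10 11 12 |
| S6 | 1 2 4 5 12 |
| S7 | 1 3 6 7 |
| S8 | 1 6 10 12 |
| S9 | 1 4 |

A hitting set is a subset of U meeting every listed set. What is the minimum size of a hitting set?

H = {2, 4, 6, 10} meets every set (each contains at least one member of H), and |H| = 4.
The sets S1, S2, S5, S9 are pairwise disjoint, so any hitting set needs a separate element for each — at least 4. Hence 4 is optimal.

4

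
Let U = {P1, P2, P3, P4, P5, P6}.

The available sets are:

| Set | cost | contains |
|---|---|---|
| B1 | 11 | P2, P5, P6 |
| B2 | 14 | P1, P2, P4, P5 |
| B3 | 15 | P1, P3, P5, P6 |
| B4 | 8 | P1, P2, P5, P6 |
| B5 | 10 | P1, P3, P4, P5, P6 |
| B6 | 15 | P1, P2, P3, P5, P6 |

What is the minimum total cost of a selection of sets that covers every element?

18

B4, B5 together cover every element (B4 ∪ B5 = {P1, P2, P3, P4, P5, P6}); total cost 8 + 10 = 18.
No covering selection has total cost below 18.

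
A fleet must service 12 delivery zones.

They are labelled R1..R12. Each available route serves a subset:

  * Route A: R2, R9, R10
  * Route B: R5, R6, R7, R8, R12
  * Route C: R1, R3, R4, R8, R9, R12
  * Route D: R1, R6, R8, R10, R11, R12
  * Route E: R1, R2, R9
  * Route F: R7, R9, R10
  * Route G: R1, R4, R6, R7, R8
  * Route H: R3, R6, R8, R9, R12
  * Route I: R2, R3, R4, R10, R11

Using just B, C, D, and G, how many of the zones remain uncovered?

1

Union of B, C, D, G = {R1, R3, R4, R5, R6, R7, R8, R9, R10, R11, R12}.
Not covered: R2 — 1 zone.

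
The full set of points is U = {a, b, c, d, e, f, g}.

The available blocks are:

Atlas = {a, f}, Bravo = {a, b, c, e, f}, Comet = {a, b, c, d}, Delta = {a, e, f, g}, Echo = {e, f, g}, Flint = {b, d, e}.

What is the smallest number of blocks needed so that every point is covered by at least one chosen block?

2

Take {Comet, Echo}. Their union is {a, b, c, d, e, f, g}, which is all 7 points.
No single block has all 7 points (the largest, Bravo, has 5), so 2 is optimal.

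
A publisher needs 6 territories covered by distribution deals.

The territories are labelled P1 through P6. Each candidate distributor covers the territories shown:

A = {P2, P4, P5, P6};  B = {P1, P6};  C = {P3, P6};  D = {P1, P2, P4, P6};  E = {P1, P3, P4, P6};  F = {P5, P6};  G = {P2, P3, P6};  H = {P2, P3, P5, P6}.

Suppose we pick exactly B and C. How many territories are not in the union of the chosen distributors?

3

Union of B, C = {P1, P3, P6}.
Not covered: P2, P4, P5 — 3 territories.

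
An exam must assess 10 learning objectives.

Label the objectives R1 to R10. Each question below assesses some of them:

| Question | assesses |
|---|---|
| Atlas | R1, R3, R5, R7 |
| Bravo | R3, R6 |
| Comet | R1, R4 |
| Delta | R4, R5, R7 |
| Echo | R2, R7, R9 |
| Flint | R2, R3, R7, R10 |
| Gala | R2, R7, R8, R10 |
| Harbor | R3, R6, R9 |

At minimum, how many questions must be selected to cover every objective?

4

Take {Comet, Delta, Gala, Harbor}. Their union is {R1, R2, R3, R4, R5, R6, R7, R8, R9, R10}, which is all 10 objectives.
No 3 of the 8 questions cover everything (all 56 combinations miss at least one objective), so 4 is optimal.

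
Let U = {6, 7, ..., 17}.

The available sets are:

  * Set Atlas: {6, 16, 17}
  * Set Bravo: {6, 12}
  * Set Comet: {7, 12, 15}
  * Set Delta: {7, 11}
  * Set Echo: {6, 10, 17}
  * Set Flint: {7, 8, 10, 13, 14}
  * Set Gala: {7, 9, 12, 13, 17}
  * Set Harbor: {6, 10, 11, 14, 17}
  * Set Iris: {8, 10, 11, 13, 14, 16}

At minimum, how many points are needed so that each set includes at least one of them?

The 3 points {6, 7, 8} hit every set.
No choice of 2 points meets every set, so 3 is the minimum.

3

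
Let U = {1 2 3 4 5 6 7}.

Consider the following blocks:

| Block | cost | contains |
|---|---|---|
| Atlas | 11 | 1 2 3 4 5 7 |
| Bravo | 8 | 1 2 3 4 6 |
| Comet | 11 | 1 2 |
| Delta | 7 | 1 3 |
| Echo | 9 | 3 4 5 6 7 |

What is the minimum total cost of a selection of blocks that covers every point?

17

Bravo, Echo together cover every point (Bravo ∪ Echo = {1, 2, 3, 4, 5, 6, 7}); total cost 8 + 9 = 17.
No covering selection has total cost below 17.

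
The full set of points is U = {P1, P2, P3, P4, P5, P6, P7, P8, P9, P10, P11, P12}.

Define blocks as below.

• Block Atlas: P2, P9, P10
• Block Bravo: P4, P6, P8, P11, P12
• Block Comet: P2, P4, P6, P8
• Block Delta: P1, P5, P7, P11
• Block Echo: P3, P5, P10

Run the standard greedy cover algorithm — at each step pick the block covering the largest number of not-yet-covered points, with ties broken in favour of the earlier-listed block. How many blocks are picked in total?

Greedy: pick Bravo (covers 5 new) → pick Atlas (covers 3 new) → pick Delta (covers 3 new) → pick Echo (covers 1 new). Total picks: 4.

4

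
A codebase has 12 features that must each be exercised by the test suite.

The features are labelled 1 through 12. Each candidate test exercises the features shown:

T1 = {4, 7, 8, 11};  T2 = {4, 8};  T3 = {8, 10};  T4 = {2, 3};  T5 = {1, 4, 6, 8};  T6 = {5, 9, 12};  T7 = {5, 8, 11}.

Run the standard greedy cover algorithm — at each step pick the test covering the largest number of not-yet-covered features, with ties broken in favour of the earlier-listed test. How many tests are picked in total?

Greedy: pick T1 (covers 4 new) → pick T6 (covers 3 new) → pick T4 (covers 2 new) → pick T5 (covers 2 new) → pick T3 (covers 1 new). Total picks: 5.

5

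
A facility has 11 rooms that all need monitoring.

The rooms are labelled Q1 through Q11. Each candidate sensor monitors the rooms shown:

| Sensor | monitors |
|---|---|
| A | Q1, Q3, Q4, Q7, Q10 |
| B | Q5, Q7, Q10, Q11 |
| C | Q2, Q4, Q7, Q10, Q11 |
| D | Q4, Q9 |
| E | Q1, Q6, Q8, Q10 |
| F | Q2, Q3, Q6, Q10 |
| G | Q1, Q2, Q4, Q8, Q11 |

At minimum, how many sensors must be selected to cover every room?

4

B and D and E and F together: B ∪ D ∪ E ∪ F = {Q1, Q2, Q3, Q4, Q5, Q6, Q7, Q8, Q9, Q10, Q11} — every room is covered.
Only D contains Q9, so D is forced; the remaining 9 rooms need at least 3 more sensors (each remaining sensor adds at most 4) — so at least 4 sensors are needed, and 4 is optimal.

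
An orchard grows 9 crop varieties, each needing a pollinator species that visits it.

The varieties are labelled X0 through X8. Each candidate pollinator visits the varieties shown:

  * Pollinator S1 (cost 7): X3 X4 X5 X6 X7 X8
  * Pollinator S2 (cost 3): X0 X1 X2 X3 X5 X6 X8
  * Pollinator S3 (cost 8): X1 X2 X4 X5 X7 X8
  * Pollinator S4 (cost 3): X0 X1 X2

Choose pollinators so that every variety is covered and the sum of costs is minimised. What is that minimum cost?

S1, S4 together cover every variety (S1 ∪ S4 = {X0, X1, X2, X3, X4, X5, X6, X7, X8}); total cost 7 + 3 = 10.
No covering selection has total cost below 10.

10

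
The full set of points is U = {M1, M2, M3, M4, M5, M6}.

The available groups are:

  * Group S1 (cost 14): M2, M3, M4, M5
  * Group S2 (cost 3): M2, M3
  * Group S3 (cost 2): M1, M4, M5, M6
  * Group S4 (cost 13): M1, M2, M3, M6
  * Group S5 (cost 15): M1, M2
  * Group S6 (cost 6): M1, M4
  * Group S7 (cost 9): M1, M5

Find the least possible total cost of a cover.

S2, S3 together cover every point (S2 ∪ S3 = {M1, M2, M3, M4, M5, M6}); total cost 3 + 2 = 5.
No covering selection has total cost below 5.

5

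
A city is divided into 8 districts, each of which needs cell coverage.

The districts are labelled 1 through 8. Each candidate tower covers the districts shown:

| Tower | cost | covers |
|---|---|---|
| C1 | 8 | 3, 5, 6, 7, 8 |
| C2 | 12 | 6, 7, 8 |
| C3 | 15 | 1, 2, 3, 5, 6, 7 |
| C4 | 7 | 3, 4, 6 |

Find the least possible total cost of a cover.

30

C1, C3, C4 together cover every district (C1 ∪ C3 ∪ C4 = {1, 2, 3, 4, 5, 6, 7, 8}); total cost 8 + 15 + 7 = 30.
No covering selection has total cost below 30.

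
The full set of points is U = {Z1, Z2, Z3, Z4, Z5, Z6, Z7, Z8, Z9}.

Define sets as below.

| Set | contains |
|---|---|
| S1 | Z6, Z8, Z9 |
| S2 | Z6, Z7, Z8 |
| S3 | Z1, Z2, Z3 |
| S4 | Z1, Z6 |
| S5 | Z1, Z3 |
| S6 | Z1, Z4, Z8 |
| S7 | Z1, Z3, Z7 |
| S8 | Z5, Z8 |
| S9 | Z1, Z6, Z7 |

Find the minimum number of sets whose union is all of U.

Take {S1, S3, S6, S8, S9}. Their union is {Z1, Z2, Z3, Z4, Z5, Z6, Z7, Z8, Z9}, which is all 9 points.
No 4 of the 9 sets cover everything (all 126 combinations miss at least one point), so 5 is optimal.

5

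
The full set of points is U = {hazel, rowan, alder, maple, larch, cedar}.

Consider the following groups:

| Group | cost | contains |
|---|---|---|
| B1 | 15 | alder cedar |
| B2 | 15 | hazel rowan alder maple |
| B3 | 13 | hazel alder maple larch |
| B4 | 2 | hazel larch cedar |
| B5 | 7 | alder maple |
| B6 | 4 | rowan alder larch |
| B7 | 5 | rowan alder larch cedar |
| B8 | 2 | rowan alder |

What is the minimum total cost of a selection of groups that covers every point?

B4, B5, B8 together cover every point (B4 ∪ B5 ∪ B8 = {hazel, rowan, alder, maple, larch, cedar}); total cost 2 + 7 + 2 = 11.
No covering selection has total cost below 11.

11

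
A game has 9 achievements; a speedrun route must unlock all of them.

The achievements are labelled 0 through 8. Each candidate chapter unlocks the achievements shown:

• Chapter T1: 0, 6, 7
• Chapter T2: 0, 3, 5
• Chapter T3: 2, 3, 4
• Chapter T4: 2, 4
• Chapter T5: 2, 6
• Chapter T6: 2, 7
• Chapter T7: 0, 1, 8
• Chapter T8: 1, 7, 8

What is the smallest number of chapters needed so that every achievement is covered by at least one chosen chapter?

4

Take {T2, T4, T5, T8}. Their union is {0, 1, 2, 3, 4, 5, 6, 7, 8}, which is all 9 achievements.
No 3 of the 8 chapters cover everything (all 56 combinations miss at least one achievement), so 4 is optimal.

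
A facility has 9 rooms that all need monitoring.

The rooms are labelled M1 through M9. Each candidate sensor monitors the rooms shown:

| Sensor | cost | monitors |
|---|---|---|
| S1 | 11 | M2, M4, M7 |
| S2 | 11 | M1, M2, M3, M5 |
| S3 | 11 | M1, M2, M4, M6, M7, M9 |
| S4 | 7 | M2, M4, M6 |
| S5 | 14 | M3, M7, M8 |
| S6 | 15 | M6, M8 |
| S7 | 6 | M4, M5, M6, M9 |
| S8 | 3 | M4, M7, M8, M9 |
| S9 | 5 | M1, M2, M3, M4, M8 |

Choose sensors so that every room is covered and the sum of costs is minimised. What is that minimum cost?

14

S7, S8, S9 together cover every room (S7 ∪ S8 ∪ S9 = {M1, M2, M3, M4, M5, M6, M7, M8, M9}); total cost 6 + 3 + 5 = 14.
No covering selection has total cost below 14.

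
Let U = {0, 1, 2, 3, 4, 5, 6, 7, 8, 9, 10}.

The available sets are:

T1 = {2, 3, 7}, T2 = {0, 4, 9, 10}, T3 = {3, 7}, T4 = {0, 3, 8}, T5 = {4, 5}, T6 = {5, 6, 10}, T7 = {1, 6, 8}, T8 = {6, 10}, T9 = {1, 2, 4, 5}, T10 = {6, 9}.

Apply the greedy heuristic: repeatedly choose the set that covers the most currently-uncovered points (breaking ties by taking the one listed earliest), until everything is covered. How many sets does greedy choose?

Greedy: pick T2 (covers 4 new) → pick T1 (covers 3 new) → pick T7 (covers 3 new) → pick T5 (covers 1 new). Total picks: 4.

4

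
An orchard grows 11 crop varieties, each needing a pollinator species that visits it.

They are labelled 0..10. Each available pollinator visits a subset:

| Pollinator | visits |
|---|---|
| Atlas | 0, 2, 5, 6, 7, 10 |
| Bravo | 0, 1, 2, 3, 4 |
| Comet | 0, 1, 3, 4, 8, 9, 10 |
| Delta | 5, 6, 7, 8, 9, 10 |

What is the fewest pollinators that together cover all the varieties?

2

Bravo and Delta together: Bravo ∪ Delta = {0, 1, 2, 3, 4, 5, 6, 7, 8, 9, 10} — every variety is covered.
No single pollinator has all 11 varieties (the largest, Comet, has 7), so 2 is optimal.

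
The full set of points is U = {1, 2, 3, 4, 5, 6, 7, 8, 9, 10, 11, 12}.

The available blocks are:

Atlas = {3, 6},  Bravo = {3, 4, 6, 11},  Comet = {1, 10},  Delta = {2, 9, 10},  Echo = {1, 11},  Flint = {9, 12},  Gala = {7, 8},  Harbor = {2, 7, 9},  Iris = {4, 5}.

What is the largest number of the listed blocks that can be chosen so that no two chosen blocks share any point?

Atlas, Comet, Flint, Gala, Iris are pairwise disjoint (Atlas={3,6}; Comet={1,10}; Flint={9,12}; Gala={7,8}; Iris={4,5}).
Every remaining block overlaps one of these, and no 6 of the listed blocks are pairwise disjoint, so 5 is the maximum.

5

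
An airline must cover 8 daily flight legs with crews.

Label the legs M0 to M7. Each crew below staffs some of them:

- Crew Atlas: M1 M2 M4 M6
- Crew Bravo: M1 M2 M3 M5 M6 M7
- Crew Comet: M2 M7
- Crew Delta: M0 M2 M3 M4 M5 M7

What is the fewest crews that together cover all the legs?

Bravo and Delta together: Bravo ∪ Delta = {M0, M1, M2, M3, M4, M5, M6, M7} — every leg is covered.
No single crew has all 8 legs (the largest, Bravo, has 6), so 2 is optimal.

2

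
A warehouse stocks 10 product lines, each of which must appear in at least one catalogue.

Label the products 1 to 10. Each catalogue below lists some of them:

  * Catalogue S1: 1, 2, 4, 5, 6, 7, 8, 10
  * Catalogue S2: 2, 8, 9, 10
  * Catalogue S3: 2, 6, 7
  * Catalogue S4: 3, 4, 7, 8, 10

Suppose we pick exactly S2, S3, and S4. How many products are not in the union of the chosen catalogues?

2

Union of S2, S3, S4 = {2, 3, 4, 6, 7, 8, 9, 10}.
Not covered: 1, 5 — 2 products.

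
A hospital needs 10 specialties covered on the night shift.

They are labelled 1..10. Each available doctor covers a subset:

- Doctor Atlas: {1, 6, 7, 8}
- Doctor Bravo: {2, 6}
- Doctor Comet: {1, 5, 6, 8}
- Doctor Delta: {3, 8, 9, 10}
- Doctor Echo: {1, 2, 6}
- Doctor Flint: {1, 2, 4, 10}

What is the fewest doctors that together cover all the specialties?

Take {Atlas, Comet, Delta, Flint}. Their union is {1, 2, 3, 4, 5, 6, 7, 8, 9, 10}, which is all 10 specialties.
No 3 of the 6 doctors cover everything (all 20 combinations miss at least one specialty), so 4 is optimal.

4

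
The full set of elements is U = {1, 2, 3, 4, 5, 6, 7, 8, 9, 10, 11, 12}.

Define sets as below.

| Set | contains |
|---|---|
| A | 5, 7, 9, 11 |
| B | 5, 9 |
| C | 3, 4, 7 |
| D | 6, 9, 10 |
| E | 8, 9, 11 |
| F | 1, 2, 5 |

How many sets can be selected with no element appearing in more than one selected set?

3

C, E, F are pairwise disjoint (C={3,4,7}; E={8,9,11}; F={1,2,5}).
Every remaining set overlaps one of these, and no 4 of the listed sets are pairwise disjoint, so 3 is the maximum.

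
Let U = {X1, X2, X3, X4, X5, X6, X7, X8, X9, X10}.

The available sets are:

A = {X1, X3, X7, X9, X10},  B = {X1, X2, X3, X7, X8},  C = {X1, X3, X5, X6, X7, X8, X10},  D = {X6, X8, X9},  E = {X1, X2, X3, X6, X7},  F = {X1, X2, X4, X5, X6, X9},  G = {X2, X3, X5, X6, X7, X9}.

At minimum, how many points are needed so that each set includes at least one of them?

The 2 points {X3, X6} hit every set.
No single point lies in every set, so at least 2 are needed and 2 is optimal.

2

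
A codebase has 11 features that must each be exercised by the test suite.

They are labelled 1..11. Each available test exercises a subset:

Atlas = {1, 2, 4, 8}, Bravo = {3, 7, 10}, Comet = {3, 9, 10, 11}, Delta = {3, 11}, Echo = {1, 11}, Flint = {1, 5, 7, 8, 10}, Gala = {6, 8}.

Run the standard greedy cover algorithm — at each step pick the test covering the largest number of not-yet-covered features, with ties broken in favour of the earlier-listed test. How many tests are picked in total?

Greedy: pick Flint (covers 5 new) → pick Comet (covers 3 new) → pick Atlas (covers 2 new) → pick Gala (covers 1 new). Total picks: 4.

4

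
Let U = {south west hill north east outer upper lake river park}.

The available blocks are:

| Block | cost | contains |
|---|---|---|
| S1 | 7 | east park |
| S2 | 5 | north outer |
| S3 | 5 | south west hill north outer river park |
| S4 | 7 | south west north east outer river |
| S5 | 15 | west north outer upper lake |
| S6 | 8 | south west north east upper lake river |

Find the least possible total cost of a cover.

13

S3, S6 together cover every item (S3 ∪ S6 = {south, west, hill, north, east, outer, upper, lake, river, park}); total cost 5 + 8 = 13.
No covering selection has total cost below 13.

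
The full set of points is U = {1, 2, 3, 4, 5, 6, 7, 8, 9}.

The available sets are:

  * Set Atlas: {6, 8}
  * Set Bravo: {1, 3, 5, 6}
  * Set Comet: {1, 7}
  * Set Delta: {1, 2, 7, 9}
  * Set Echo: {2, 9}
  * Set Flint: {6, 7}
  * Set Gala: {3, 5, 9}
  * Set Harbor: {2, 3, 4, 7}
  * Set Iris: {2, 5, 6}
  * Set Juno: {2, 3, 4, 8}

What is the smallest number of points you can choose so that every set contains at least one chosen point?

H = {1, 2, 6, 9} meets every set (each contains at least one member of H), and |H| = 4.
No choice of 3 points meets every set, so 4 is the minimum.

4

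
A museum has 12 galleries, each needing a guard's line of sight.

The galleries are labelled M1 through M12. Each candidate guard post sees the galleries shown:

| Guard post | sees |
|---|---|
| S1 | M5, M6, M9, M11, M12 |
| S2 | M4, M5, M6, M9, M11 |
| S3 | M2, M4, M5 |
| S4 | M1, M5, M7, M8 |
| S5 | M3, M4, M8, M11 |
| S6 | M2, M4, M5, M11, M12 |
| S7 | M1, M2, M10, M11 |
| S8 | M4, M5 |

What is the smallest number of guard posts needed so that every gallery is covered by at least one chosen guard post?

4

S1 and S4 and S5 and S7 together: S1 ∪ S4 ∪ S5 ∪ S7 = {M1, M2, M3, M4, M5, M6, M7, M8, M9, M10, M11, M12} — every gallery is covered.
No 3 of the 8 guard posts cover everything (all 56 combinations miss at least one gallery), so 4 is optimal.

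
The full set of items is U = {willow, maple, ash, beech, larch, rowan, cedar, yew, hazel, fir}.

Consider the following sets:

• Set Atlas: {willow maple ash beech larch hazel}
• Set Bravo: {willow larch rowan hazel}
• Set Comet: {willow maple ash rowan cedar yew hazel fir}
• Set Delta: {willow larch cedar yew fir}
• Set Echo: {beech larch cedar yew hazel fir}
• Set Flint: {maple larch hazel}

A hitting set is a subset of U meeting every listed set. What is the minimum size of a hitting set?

Take H = {maple, larch}. Each listed set contains at least one of these, so H is a hitting set of size 2.
No single item lies in every set, so at least 2 are needed and 2 is optimal.

2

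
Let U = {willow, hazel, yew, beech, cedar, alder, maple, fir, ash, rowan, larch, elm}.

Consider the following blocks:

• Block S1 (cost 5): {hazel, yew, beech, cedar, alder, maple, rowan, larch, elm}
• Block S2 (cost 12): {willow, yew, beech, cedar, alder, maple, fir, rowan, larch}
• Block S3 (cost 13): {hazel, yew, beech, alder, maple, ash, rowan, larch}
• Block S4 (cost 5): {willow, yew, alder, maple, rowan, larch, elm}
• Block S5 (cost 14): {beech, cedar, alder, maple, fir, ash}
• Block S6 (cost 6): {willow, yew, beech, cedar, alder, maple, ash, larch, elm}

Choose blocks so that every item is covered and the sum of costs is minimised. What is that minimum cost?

23

S1, S2, S6 together cover every item (S1 ∪ S2 ∪ S6 = {willow, hazel, yew, beech, cedar, alder, maple, fir, ash, rowan, larch, elm}); total cost 5 + 12 + 6 = 23.
No covering selection has total cost below 23.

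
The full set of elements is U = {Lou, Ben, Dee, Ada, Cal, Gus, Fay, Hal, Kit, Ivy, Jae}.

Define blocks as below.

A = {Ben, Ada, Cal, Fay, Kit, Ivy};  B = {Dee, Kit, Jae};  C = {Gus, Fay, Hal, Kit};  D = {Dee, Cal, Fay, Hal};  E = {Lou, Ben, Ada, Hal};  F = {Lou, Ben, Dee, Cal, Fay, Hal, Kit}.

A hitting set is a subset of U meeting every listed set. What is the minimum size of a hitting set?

2

Take H = {Hal, Kit}. Each listed block contains at least one of these, so H is a hitting set of size 2.
The blocks B, E are pairwise disjoint, so any hitting set needs a separate element for each — at least 2. Hence 2 is optimal.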